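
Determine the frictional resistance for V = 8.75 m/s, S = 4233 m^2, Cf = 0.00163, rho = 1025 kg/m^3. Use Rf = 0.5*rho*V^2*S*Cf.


Formula: Rf = 0.5 * rho * V^2 * S * Cf
Step 1 — V^2 = 8.75^2 = 76.5625
Step 2 — 0.5 * rho * V^2 = 0.5 * 1025 * 76.5625 = 39238.28125
Step 3 — Rf = 39238.28125 * 4233 * 0.00163 ≈ 270740 N (5 s.f.)

270740 N


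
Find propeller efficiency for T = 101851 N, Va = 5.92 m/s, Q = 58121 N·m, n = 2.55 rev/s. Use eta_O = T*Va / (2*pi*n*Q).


Formula: eta = T * Va / (2 * pi * n * Q)
Step 1 — numerator = T * Va = 101851 * 5.92 = 602957.92
Step 2 — 2 * pi * n = 2 * pi * 2.55 = 16.022123
Step 3 — denominator = 16.022123 * 58121 = 931221.81
Step 4 — eta = 602957.92 / 931221.81 ≈ 0.64749 (5 s.f.)

0.64749


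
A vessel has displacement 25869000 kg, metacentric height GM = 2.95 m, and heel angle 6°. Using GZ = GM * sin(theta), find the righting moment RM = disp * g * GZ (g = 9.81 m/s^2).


Formula: GZ = GM * sin(theta); RM = disp * g * GZ
Step 1 — GZ = 2.95 * sin(6°) = 2.95 * 0.104528 = 0.308358 m
Step 2 — RM = 25869000 * 9.81 * 0.308358 ≈ 78254000 N·m (5 s.f.)

78254000 N·m


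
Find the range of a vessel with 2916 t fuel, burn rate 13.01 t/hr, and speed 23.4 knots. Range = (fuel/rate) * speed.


Formula: endurance = fuel / rate; range = endurance * speed
Step 1 — endurance = 2916 / 13.01 = 224.1353 hours
Step 2 — range = 224.1353 * 23.4 ≈ 5244.8 nautical miles (5 s.f.)

5244.8 NM


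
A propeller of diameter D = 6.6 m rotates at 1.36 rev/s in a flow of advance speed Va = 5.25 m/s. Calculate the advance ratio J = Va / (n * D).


Formula: J = Va / (n * D)
Step 1 — n * D = 1.36 * 6.6 = 8.976
Step 2 — J = 5.25 / 8.976 ≈ 0.58489 (5 s.f.)

0.58489


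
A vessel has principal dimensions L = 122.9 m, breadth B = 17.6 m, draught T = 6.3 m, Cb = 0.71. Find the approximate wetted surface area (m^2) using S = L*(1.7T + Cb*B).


Formula: S = 1.7*L*T + V/T with V = Cb*L*B*T, i.e. S = L * (1.7*T + Cb*B)
Step 1 — 1.7*T = 1.7 * 6.3 = 10.71 m
Step 2 — Cb*B = 0.71 * 17.6 = 12.496 m
Step 3 — 1.7*T + Cb*B = 10.71 + 12.496 = 23.206 m
Step 4 — S = 122.9 * 23.206 ≈ 2852.0 m^2 (5 s.f.)

2852.0 m^2


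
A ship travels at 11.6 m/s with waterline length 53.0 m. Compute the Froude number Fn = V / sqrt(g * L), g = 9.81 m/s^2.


Formula: Fn = V / sqrt(g * L)
Step 1 — g * L = 9.81 * 53.0 = 519.93
Step 2 — sqrt(g * L) = sqrt(519.93) = 22.801974
Step 3 — Fn = 11.6 / 22.801974 ≈ 0.50873 (5 s.f.)

0.50873


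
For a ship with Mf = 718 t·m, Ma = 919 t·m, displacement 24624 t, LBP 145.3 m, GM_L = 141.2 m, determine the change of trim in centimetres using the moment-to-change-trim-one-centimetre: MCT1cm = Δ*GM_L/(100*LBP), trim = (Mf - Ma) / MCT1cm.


Formula: net trimming moment = Mf - Ma; MCT1cm = Δ*GM_L/(100*LBP); trim = net moment / MCT1cm
Step 1 — net trimming moment = 718 - 919 = -201 t·m
Step 2 — MCT1cm = 24624 * 141.2 / (100 * 145.3) = 239.2917 t·m/cm
Step 3 — trim = -201 / 239.2917 ≈ -0.83998 cm (5 s.f.)

-0.83998 cm


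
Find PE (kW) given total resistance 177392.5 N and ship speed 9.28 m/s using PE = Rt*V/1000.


Formula: PE = Rt * V / 1000 (kW)
Step 1 — PE (W) = 177392.5 * 9.28 = 1646202.4 W
Step 2 — PE (kW) = 1646202.4 / 1000 ≈ 1646.2 kW (5 s.f.)

1646.2 kW


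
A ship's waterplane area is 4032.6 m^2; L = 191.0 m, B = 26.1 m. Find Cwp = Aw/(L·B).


Formula: Cwp = Aw / (L * B)
Step 1 — L * B = 191.0 * 26.1 = 4985.1 m^2
Step 2 — Cwp = 4032.6 / 4985.1 ≈ 0.80893 (5 s.f.)

0.80893


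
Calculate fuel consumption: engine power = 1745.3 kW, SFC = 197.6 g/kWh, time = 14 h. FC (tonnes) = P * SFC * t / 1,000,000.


Formula: FC (tonnes) = P * SFC * t / 1,000,000
Step 1 — P * SFC * t = 1745.3 * 197.6 * 14 = 4828197.92 g
Step 2 — FC (tonnes) = 4828197.92 / 1,000,000 ≈ 4.8282 tonnes (5 s.f.)

4.8282 tonnes


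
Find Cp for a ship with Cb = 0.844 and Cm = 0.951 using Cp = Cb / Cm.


Formula: Cp = Cb / Cm
Substituting: Cp = 0.844 / 0.951
Result: Cp ≈ 0.88749 (5 s.f.)

0.88749


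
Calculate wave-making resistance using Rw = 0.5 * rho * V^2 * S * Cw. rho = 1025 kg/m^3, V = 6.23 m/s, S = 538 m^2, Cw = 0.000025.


Formula: Rw = 0.5 * rho * V^2 * S * Cw
Step 1 — V^2 = 6.23^2 = 38.8129
Step 2 — 0.5 * rho * V^2 = 0.5 * 1025 * 38.8129 = 19891.61125
Step 3 — Rw = 19891.61125 * 538 * 0.000025 ≈ 267.54 N (5 s.f.)

267.54 N


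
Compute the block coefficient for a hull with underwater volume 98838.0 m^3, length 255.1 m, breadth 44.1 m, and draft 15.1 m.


Formula: Cb = V / (L * B * T)
Step 1 — L * B * T = 255.1 * 44.1 * 15.1 = 169873.641 m^3
Step 2 — Cb = 98838.0 / 169873.641 ≈ 0.58183 (5 s.f.)

0.58183


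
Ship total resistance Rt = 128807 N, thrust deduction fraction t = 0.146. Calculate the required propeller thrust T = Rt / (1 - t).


Formula: T = Rt / (1 - t)
Step 1 — (1 - t) = 1 - 0.146 = 0.854
Step 2 — T = 128807 / 0.854 ≈ 150830 N (5 s.f.)

150830 N


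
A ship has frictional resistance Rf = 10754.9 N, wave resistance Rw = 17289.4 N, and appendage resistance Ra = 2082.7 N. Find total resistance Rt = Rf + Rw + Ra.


Formula: Rt = Rf + Rw + Ra
Substituting: Rt = 10754.9 + 17289.4 + 2082.7
Result: Rt = 30127.0 N

30127.0 N


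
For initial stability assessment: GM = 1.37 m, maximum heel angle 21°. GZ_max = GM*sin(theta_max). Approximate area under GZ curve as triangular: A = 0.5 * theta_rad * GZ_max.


Formula: GZ_max = GM * sin(theta); Area = 0.5 * theta_rad * GZ_max
Step 1 — GZ_max = 1.37 * sin(21°) = 1.37 * 0.358368 = 0.490964 m
Step 2 — theta_rad = 21 * pi/180 = 0.366519 rad
Step 3 — Area = 0.5 * 0.366519 * 0.490964 ≈ 0.089974 m·rad (5 s.f.)

0.089974 m·rad


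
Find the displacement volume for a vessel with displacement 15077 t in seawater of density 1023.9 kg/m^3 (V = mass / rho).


Formula: V = mass / rho
Step 1 — convert tonnes to kg: 15077 t * 1000 = 15077000 kg
Step 2 — V = 15077000 / 1023.9 ≈ 14725 m^3 (5 s.f.)

14725 m^3


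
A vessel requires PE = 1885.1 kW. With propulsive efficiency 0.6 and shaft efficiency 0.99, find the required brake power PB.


Formula: PB = PE / (eta_D * eta_S)
Step 1 — combined efficiency = eta_D * eta_S = 0.6 * 0.99 = 0.594
Step 2 — PB = 1885.1 / 0.594 ≈ 3173.6 kW (5 s.f.)

3173.6 kW


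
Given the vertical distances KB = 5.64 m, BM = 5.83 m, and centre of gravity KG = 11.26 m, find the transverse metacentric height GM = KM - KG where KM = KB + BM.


Formula: GM = KB + BM - KG
Step 1 — KM = KB + BM = 5.64 + 5.83 = 11.47 m
Step 2 — GM = KM - KG = 11.47 - 11.26 = 0.21 m

0.21 m


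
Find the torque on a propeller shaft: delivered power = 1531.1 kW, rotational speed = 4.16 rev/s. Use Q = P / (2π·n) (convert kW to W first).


Formula: Q = P_W / (2 * pi * n)
Step 1 — P_W = 1531.1 kW * 1000 = 1531100.0 W
Step 2 — 2 * pi * n = 2 * pi * 4.16 = 26.138051
Step 3 — Q = 1531100.0 / 26.138051 ≈ 58577 N·m (5 s.f.)

58577 N·m


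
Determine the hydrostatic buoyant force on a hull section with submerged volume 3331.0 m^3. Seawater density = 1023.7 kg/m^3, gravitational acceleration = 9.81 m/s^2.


Formula: Fb = rho * g * V
Substituting: Fb = 1023.7 * 9.81 * 3331.0
Intermediate: 1023.7 * 9.81 = 10042.497
Result: Fb = 10042.497 * 3331.0 ≈ 33452000 N (5 s.f.)

33452000 N


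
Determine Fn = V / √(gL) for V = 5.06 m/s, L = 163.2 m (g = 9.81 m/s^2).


Formula: Fn = V / sqrt(g * L)
Step 1 — g * L = 9.81 * 163.2 = 1600.992
Step 2 — sqrt(g * L) = sqrt(1600.992) = 40.012398
Step 3 — Fn = 5.06 / 40.012398 ≈ 0.12646 (5 s.f.)

0.12646


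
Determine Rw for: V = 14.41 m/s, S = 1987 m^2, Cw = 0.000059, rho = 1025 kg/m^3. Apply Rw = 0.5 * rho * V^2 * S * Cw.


Formula: Rw = 0.5 * rho * V^2 * S * Cw
Step 1 — V^2 = 14.41^2 = 207.6481
Step 2 — 0.5 * rho * V^2 = 0.5 * 1025 * 207.6481 = 106419.65125
Step 3 — Rw = 106419.65125 * 1987 * 0.000059 ≈ 12476 N (5 s.f.)

12476 N


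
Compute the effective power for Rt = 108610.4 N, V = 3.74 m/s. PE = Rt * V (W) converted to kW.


Formula: PE = Rt * V / 1000 (kW)
Step 1 — PE (W) = 108610.4 * 3.74 = 406202.896 W
Step 2 — PE (kW) = 406202.896 / 1000 ≈ 406.20 kW (5 s.f.)

406.20 kW


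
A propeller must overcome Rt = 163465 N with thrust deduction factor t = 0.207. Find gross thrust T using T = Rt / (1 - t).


Formula: T = Rt / (1 - t)
Step 1 — (1 - t) = 1 - 0.207 = 0.793
Step 2 — T = 163465 / 0.793 ≈ 206130 N (5 s.f.)

206130 N


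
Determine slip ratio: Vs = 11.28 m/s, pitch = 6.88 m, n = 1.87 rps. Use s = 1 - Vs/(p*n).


Formula: s = 1 - Vs / (p * n)
Step 1 — p * n = 6.88 * 1.87 = 12.8656
Step 2 — Vs / (p*n) = 11.28 / 12.8656 = 0.876757 (6 d.p.)
Step 3 — s = 1 - 0.876757 = 0.123243

0.123243


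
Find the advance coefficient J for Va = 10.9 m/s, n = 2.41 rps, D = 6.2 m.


Formula: J = Va / (n * D)
Step 1 — n * D = 2.41 * 6.2 = 14.942
Step 2 — J = 10.9 / 14.942 ≈ 0.72949 (5 s.f.)

0.72949


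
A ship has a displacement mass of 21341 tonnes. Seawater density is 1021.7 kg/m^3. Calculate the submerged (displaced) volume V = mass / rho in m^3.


Formula: V = mass / rho
Step 1 — convert tonnes to kg: 21341 t * 1000 = 21341000 kg
Step 2 — V = 21341000 / 1021.7 ≈ 20888 m^3 (5 s.f.)

20888 m^3


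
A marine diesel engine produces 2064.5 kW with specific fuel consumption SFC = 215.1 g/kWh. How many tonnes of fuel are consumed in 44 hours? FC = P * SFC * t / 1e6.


Formula: FC (tonnes) = P * SFC * t / 1,000,000
Step 1 — P * SFC * t = 2064.5 * 215.1 * 44 = 19539253.8 g
Step 2 — FC (tonnes) = 19539253.8 / 1,000,000 ≈ 19.539 tonnes (5 s.f.)

19.539 tonnes


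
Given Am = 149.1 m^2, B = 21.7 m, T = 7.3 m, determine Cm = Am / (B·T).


Formula: Cm = Am / (B * T)
Step 1 — B * T = 21.7 * 7.3 = 158.41 m^2
Step 2 — Cm = 149.1 / 158.41 ≈ 0.94123 (5 s.f.)

0.94123


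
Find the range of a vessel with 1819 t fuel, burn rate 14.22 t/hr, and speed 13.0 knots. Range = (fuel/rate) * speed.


Formula: endurance = fuel / rate; range = endurance * speed
Step 1 — endurance = 1819 / 14.22 = 127.9184 hours
Step 2 — range = 127.9184 * 13.0 ≈ 1662.9 nautical miles (5 s.f.)

1662.9 NM


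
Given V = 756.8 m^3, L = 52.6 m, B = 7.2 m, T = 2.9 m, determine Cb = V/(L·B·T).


Formula: Cb = V / (L * B * T)
Step 1 — L * B * T = 52.6 * 7.2 * 2.9 = 1098.288 m^3
Step 2 — Cb = 756.8 / 1098.288 ≈ 0.68907 (5 s.f.)

0.68907


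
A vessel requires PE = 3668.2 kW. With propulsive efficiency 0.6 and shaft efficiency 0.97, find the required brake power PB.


Formula: PB = PE / (eta_D * eta_S)
Step 1 — combined efficiency = eta_D * eta_S = 0.6 * 0.97 = 0.582
Step 2 — PB = 3668.2 / 0.582 ≈ 6302.7 kW (5 s.f.)

6302.7 kW


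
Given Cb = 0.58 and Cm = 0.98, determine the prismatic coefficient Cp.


Formula: Cp = Cb / Cm
Substituting: Cp = 0.58 / 0.98
Result: Cp ≈ 0.59184 (5 s.f.)

0.59184


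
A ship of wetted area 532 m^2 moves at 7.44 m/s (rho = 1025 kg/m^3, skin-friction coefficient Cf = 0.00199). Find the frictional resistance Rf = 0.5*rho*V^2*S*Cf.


Formula: Rf = 0.5 * rho * V^2 * S * Cf
Step 1 — V^2 = 7.44^2 = 55.3536
Step 2 — 0.5 * rho * V^2 = 0.5 * 1025 * 55.3536 = 28368.72
Step 3 — Rf = 28368.72 * 532 * 0.00199 ≈ 30033 N (5 s.f.)

30033 N


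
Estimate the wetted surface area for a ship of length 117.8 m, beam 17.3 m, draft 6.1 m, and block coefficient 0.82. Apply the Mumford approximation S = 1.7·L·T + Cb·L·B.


Formula: S = 1.7*L*T + V/T with V = Cb*L*B*T, i.e. S = L * (1.7*T + Cb*B)
Step 1 — 1.7*T = 1.7 * 6.1 = 10.37 m
Step 2 — Cb*B = 0.82 * 17.3 = 14.186 m
Step 3 — 1.7*T + Cb*B = 10.37 + 14.186 = 24.556 m
Step 4 — S = 117.8 * 24.556 ≈ 2892.7 m^2 (5 s.f.)

2892.7 m^2


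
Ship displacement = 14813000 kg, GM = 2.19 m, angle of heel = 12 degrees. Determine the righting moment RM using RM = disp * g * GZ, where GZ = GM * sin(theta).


Formula: GZ = GM * sin(theta); RM = disp * g * GZ
Step 1 — GZ = 2.19 * sin(12°) = 2.19 * 0.207912 = 0.455327 m
Step 2 — RM = 14813000 * 9.81 * 0.455327 ≈ 66166000 N·m (5 s.f.)

66166000 N·m


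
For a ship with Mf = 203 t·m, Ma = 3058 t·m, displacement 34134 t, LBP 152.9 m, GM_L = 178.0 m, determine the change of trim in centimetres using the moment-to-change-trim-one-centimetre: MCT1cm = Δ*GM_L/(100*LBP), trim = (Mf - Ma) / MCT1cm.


Formula: net trimming moment = Mf - Ma; MCT1cm = Δ*GM_L/(100*LBP); trim = net moment / MCT1cm
Step 1 — net trimming moment = 203 - 3058 = -2855 t·m
Step 2 — MCT1cm = 34134 * 178.0 / (100 * 152.9) = 397.3742 t·m/cm
Step 3 — trim = -2855 / 397.3742 ≈ -7.1847 cm (5 s.f.)

-7.1847 cm


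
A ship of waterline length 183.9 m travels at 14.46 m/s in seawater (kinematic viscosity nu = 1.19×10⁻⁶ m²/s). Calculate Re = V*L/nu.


Formula: Re = V * L / nu
Step 1 — V * L = 14.46 * 183.9 = 2659.194 m^2/s
Step 2 — Re = 2659.194 / 1.19e-6 = 2.23e+09

2.23e+09


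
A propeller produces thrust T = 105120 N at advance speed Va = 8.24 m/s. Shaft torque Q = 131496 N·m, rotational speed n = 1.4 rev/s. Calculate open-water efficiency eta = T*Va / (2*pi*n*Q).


Formula: eta = T * Va / (2 * pi * n * Q)
Step 1 — numerator = T * Va = 105120 * 8.24 = 866188.8
Step 2 — 2 * pi * n = 2 * pi * 1.4 = 8.796459
Step 3 — denominator = 8.796459 * 131496 = 1156699.17
Step 4 — eta = 866188.8 / 1156699.17 ≈ 0.74885 (5 s.f.)

0.74885


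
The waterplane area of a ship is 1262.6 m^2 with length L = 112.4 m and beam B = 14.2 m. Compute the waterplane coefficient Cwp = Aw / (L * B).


Formula: Cwp = Aw / (L * B)
Step 1 — L * B = 112.4 * 14.2 = 1596.08 m^2
Step 2 — Cwp = 1262.6 / 1596.08 ≈ 0.79106 (5 s.f.)

0.79106


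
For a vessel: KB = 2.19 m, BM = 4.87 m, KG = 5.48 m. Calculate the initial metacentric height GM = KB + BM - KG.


Formula: GM = KB + BM - KG
Step 1 — KM = KB + BM = 2.19 + 4.87 = 7.06 m
Step 2 — GM = KM - KG = 7.06 - 5.48 = 1.58 m

1.58 m


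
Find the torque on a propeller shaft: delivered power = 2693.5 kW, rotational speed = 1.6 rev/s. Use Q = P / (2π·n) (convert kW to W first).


Formula: Q = P_W / (2 * pi * n)
Step 1 — P_W = 2693.5 kW * 1000 = 2693500.0 W
Step 2 — 2 * pi * n = 2 * pi * 1.6 = 10.053096
Step 3 — Q = 2693500.0 / 10.053096 ≈ 267930 N·m (5 s.f.)

267930 N·m


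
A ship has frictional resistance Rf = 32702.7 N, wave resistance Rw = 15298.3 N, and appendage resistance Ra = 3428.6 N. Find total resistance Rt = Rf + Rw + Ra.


Formula: Rt = Rf + Rw + Ra
Substituting: Rt = 32702.7 + 15298.3 + 3428.6
Result: Rt = 51429.6 N

51429.6 N


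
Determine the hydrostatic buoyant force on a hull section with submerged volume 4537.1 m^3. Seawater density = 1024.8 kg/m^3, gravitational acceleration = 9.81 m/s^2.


Formula: Fb = rho * g * V
Substituting: Fb = 1024.8 * 9.81 * 4537.1
Intermediate: 1024.8 * 9.81 = 10053.288
Result: Fb = 10053.288 * 4537.1 ≈ 45613000 N (5 s.f.)

45613000 N


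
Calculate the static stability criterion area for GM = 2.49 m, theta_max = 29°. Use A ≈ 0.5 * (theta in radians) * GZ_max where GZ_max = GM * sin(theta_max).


Formula: GZ_max = GM * sin(theta); Area = 0.5 * theta_rad * GZ_max
Step 1 — GZ_max = 2.49 * sin(29°) = 2.49 * 0.48481 = 1.207177 m
Step 2 — theta_rad = 29 * pi/180 = 0.506145 rad
Step 3 — Area = 0.5 * 0.506145 * 1.207177 ≈ 0.30550 m·rad (5 s.f.)

0.30550 m·rad


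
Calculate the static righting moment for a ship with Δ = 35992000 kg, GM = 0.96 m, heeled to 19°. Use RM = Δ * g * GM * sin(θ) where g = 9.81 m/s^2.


Formula: GZ = GM * sin(theta); RM = disp * g * GZ
Step 1 — GZ = 0.96 * sin(19°) = 0.96 * 0.325568 = 0.312545 m
Step 2 — RM = 35992000 * 9.81 * 0.312545 ≈ 110350000 N·m (5 s.f.)

110350000 N·m


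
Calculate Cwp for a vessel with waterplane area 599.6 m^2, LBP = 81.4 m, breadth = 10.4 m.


Formula: Cwp = Aw / (L * B)
Step 1 — L * B = 81.4 * 10.4 = 846.56 m^2
Step 2 — Cwp = 599.6 / 846.56 ≈ 0.70828 (5 s.f.)

0.70828


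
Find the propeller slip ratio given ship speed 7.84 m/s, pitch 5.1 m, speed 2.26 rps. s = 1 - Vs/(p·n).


Formula: s = 1 - Vs / (p * n)
Step 1 — p * n = 5.1 * 2.26 = 11.526
Step 2 — Vs / (p*n) = 7.84 / 11.526 = 0.680201 (6 d.p.)
Step 3 — s = 1 - 0.680201 = 0.319799

0.319799


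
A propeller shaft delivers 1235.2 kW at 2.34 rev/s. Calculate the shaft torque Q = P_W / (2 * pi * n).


Formula: Q = P_W / (2 * pi * n)
Step 1 — P_W = 1235.2 kW * 1000 = 1235200.0 W
Step 2 — 2 * pi * n = 2 * pi * 2.34 = 14.702654
Step 3 — Q = 1235200.0 / 14.702654 ≈ 84012 N·m (5 s.f.)

84012 N·m


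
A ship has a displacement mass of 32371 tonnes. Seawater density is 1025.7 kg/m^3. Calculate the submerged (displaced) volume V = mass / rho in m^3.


Formula: V = mass / rho
Step 1 — convert tonnes to kg: 32371 t * 1000 = 32371000 kg
Step 2 — V = 32371000 / 1025.7 ≈ 31560 m^3 (5 s.f.)

31560 m^3


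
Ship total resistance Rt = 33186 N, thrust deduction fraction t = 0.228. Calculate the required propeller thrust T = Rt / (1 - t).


Formula: T = Rt / (1 - t)
Step 1 — (1 - t) = 1 - 0.228 = 0.772
Step 2 — T = 33186 / 0.772 ≈ 42987 N (5 s.f.)

42987 N


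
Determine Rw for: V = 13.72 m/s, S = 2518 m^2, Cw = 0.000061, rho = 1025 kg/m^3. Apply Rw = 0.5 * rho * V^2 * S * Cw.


Formula: Rw = 0.5 * rho * V^2 * S * Cw
Step 1 — V^2 = 13.72^2 = 188.2384
Step 2 — 0.5 * rho * V^2 = 0.5 * 1025 * 188.2384 = 96472.18
Step 3 — Rw = 96472.18 * 2518 * 0.000061 ≈ 14818 N (5 s.f.)

14818 N


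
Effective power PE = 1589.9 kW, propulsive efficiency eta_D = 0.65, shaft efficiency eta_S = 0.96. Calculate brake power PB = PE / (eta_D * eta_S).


Formula: PB = PE / (eta_D * eta_S)
Step 1 — combined efficiency = eta_D * eta_S = 0.65 * 0.96 = 0.624
Step 2 — PB = 1589.9 / 0.624 ≈ 2547.9 kW (5 s.f.)

2547.9 kW


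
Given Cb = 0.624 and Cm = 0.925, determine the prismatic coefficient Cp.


Formula: Cp = Cb / Cm
Substituting: Cp = 0.624 / 0.925
Result: Cp ≈ 0.67459 (5 s.f.)

0.67459


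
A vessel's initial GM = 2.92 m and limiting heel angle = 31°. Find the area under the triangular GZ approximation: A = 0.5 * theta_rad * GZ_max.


Formula: GZ_max = GM * sin(theta); Area = 0.5 * theta_rad * GZ_max
Step 1 — GZ_max = 2.92 * sin(31°) = 2.92 * 0.515038 = 1.503911 m
Step 2 — theta_rad = 31 * pi/180 = 0.541052 rad
Step 3 — Area = 0.5 * 0.541052 * 1.503911 ≈ 0.40685 m·rad (5 s.f.)

0.40685 m·rad


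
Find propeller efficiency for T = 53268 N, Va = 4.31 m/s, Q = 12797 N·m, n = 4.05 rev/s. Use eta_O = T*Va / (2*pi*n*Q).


Formula: eta = T * Va / (2 * pi * n * Q)
Step 1 — numerator = T * Va = 53268 * 4.31 = 229585.08
Step 2 — 2 * pi * n = 2 * pi * 4.05 = 25.4469
Step 3 — denominator = 25.4469 * 12797 = 325643.98
Step 4 — eta = 229585.08 / 325643.98 ≈ 0.70502 (5 s.f.)

0.70502


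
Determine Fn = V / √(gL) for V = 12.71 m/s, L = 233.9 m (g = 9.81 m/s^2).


Formula: Fn = V / sqrt(g * L)
Step 1 — g * L = 9.81 * 233.9 = 2294.559
Step 2 — sqrt(g * L) = sqrt(2294.559) = 47.901555
Step 3 — Fn = 12.71 / 47.901555 ≈ 0.26534 (5 s.f.)

0.26534


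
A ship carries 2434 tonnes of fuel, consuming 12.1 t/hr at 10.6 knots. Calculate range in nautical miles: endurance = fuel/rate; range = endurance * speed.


Formula: endurance = fuel / rate; range = endurance * speed
Step 1 — endurance = 2434 / 12.1 = 201.157 hours
Step 2 — range = 201.157 * 10.6 ≈ 2132.3 nautical miles (5 s.f.)

2132.3 NM


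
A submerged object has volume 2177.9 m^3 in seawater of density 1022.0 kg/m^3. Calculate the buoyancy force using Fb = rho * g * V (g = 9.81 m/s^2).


Formula: Fb = rho * g * V
Substituting: Fb = 1022.0 * 9.81 * 2177.9
Intermediate: 1022.0 * 9.81 = 10025.82
Result: Fb = 10025.82 * 2177.9 ≈ 21835000 N (5 s.f.)

21835000 N


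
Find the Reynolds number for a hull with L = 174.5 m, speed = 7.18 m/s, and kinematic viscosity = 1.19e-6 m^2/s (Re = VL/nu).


Formula: Re = V * L / nu
Step 1 — V * L = 7.18 * 174.5 = 1252.91 m^2/s
Step 2 — Re = 1252.91 / 1.19e-6 = 1.05e+09

1.05e+09


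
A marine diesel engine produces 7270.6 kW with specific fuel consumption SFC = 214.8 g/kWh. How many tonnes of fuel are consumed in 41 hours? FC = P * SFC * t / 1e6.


Formula: FC (tonnes) = P * SFC * t / 1,000,000
Step 1 — P * SFC * t = 7270.6 * 214.8 * 41 = 64030720.08 g
Step 2 — FC (tonnes) = 64030720.08 / 1,000,000 ≈ 64.031 tonnes (5 s.f.)

64.031 tonnes


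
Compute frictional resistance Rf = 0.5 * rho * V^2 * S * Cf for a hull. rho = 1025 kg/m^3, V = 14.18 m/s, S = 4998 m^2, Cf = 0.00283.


Formula: Rf = 0.5 * rho * V^2 * S * Cf
Step 1 — V^2 = 14.18^2 = 201.0724
Step 2 — 0.5 * rho * V^2 = 0.5 * 1025 * 201.0724 = 103049.605
Step 3 — Rf = 103049.605 * 4998 * 0.00283 ≈ 1457600 N (5 s.f.)

1457600 N


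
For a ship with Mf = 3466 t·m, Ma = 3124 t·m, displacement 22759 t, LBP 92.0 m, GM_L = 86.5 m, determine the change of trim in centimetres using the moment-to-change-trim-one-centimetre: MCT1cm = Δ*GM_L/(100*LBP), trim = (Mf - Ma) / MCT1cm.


Formula: net trimming moment = Mf - Ma; MCT1cm = Δ*GM_L/(100*LBP); trim = net moment / MCT1cm
Step 1 — net trimming moment = 3466 - 3124 = 342 t·m
Step 2 — MCT1cm = 22759 * 86.5 / (100 * 92.0) = 213.9841 t·m/cm
Step 3 — trim = 342 / 213.9841 ≈ 1.5982 cm (5 s.f.)

1.5982 cm


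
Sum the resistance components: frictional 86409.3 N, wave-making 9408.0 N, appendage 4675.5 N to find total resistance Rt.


Formula: Rt = Rf + Rw + Ra
Substituting: Rt = 86409.3 + 9408.0 + 4675.5
Result: Rt = 100492.8 N

100492.8 N


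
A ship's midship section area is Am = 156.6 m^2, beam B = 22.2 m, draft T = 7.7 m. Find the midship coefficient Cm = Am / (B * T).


Formula: Cm = Am / (B * T)
Step 1 — B * T = 22.2 * 7.7 = 170.94 m^2
Step 2 — Cm = 156.6 / 170.94 ≈ 0.91611 (5 s.f.)

0.91611


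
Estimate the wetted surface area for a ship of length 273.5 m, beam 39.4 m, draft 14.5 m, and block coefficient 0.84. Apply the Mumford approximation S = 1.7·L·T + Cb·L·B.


Formula: S = 1.7*L*T + V/T with V = Cb*L*B*T, i.e. S = L * (1.7*T + Cb*B)
Step 1 — 1.7*T = 1.7 * 14.5 = 24.65 m
Step 2 — Cb*B = 0.84 * 39.4 = 33.096 m
Step 3 — 1.7*T + Cb*B = 24.65 + 33.096 = 57.746 m
Step 4 — S = 273.5 * 57.746 ≈ 15794 m^2 (5 s.f.)

15794 m^2


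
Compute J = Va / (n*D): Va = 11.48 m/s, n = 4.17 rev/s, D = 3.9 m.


Formula: J = Va / (n * D)
Step 1 — n * D = 4.17 * 3.9 = 16.263
Step 2 — J = 11.48 / 16.263 ≈ 0.70590 (5 s.f.)

0.70590


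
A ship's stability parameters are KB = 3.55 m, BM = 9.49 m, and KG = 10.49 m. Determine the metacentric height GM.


Formula: GM = KB + BM - KG
Step 1 — KM = KB + BM = 3.55 + 9.49 = 13.04 m
Step 2 — GM = KM - KG = 13.04 - 10.49 = 2.55 m

2.55 m


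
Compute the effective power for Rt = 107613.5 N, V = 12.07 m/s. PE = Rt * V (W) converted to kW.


Formula: PE = Rt * V / 1000 (kW)
Step 1 — PE (W) = 107613.5 * 12.07 = 1298894.945 W
Step 2 — PE (kW) = 1298894.945 / 1000 ≈ 1298.9 kW (5 s.f.)

1298.9 kW


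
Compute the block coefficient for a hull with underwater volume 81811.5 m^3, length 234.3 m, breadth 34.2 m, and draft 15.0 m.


Formula: Cb = V / (L * B * T)
Step 1 — L * B * T = 234.3 * 34.2 * 15.0 = 120195.9 m^3
Step 2 — Cb = 81811.5 / 120195.9 ≈ 0.68065 (5 s.f.)

0.68065


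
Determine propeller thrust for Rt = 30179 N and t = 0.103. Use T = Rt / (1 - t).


Formula: T = Rt / (1 - t)
Step 1 — (1 - t) = 1 - 0.103 = 0.897
Step 2 — T = 30179 / 0.897 ≈ 33644 N (5 s.f.)

33644 N


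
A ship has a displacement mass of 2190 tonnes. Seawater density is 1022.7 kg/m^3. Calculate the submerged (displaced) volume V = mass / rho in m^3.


Formula: V = mass / rho
Step 1 — convert tonnes to kg: 2190 t * 1000 = 2190000 kg
Step 2 — V = 2190000 / 1022.7 ≈ 2141.4 m^3 (5 s.f.)

2141.4 m^3


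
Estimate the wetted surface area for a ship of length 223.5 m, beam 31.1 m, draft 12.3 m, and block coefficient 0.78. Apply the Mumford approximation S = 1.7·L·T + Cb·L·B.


Formula: S = 1.7*L*T + V/T with V = Cb*L*B*T, i.e. S = L * (1.7*T + Cb*B)
Step 1 — 1.7*T = 1.7 * 12.3 = 20.91 m
Step 2 — Cb*B = 0.78 * 31.1 = 24.258 m
Step 3 — 1.7*T + Cb*B = 20.91 + 24.258 = 45.168 m
Step 4 — S = 223.5 * 45.168 ≈ 10095 m^2 (5 s.f.)

10095 m^2


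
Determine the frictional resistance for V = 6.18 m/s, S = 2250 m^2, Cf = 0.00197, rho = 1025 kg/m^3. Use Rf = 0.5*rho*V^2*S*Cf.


Formula: Rf = 0.5 * rho * V^2 * S * Cf
Step 1 — V^2 = 6.18^2 = 38.1924
Step 2 — 0.5 * rho * V^2 = 0.5 * 1025 * 38.1924 = 19573.605
Step 3 — Rf = 19573.605 * 2250 * 0.00197 ≈ 86760 N (5 s.f.)

86760 N


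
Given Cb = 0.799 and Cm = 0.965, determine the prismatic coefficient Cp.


Formula: Cp = Cb / Cm
Substituting: Cp = 0.799 / 0.965
Result: Cp ≈ 0.82798 (5 s.f.)

0.82798


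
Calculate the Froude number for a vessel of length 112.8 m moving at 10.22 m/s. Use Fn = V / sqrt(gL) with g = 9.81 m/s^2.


Formula: Fn = V / sqrt(g * L)
Step 1 — g * L = 9.81 * 112.8 = 1106.568
Step 2 — sqrt(g * L) = sqrt(1106.568) = 33.265117
Step 3 — Fn = 10.22 / 33.265117 ≈ 0.30723 (5 s.f.)

0.30723


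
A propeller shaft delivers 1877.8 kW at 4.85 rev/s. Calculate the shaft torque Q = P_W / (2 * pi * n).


Formula: Q = P_W / (2 * pi * n)
Step 1 — P_W = 1877.8 kW * 1000 = 1877800.0 W
Step 2 — 2 * pi * n = 2 * pi * 4.85 = 30.473449
Step 3 — Q = 1877800.0 / 30.473449 ≈ 61621 N·m (5 s.f.)

61621 N·m


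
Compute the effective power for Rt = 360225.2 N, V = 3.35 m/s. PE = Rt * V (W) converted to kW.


Formula: PE = Rt * V / 1000 (kW)
Step 1 — PE (W) = 360225.2 * 3.35 = 1206754.42 W
Step 2 — PE (kW) = 1206754.42 / 1000 ≈ 1206.8 kW (5 s.f.)

1206.8 kW


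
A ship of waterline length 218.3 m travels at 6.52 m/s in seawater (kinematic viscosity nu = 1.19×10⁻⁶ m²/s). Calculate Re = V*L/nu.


Formula: Re = V * L / nu
Step 1 — V * L = 6.52 * 218.3 = 1423.316 m^2/s
Step 2 — Re = 1423.316 / 1.19e-6 = 1.20e+09

1.20e+09


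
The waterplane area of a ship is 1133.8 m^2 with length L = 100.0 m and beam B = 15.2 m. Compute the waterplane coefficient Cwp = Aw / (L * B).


Formula: Cwp = Aw / (L * B)
Step 1 — L * B = 100.0 * 15.2 = 1520.0 m^2
Step 2 — Cwp = 1133.8 / 1520.0 ≈ 0.74592 (5 s.f.)

0.74592


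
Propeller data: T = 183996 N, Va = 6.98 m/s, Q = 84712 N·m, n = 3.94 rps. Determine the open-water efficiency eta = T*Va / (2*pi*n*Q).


Formula: eta = T * Va / (2 * pi * n * Q)
Step 1 — numerator = T * Va = 183996 * 6.98 = 1284292.08
Step 2 — 2 * pi * n = 2 * pi * 3.94 = 24.75575
Step 3 — denominator = 24.75575 * 84712 = 2097109.09
Step 4 — eta = 1284292.08 / 2097109.09 ≈ 0.61241 (5 s.f.)

0.61241


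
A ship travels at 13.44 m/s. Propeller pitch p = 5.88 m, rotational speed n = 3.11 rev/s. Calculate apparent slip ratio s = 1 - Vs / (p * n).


Formula: s = 1 - Vs / (p * n)
Step 1 — p * n = 5.88 * 3.11 = 18.2868
Step 2 — Vs / (p*n) = 13.44 / 18.2868 = 0.734956 (6 d.p.)
Step 3 — s = 1 - 0.734956 = 0.265044

0.265044


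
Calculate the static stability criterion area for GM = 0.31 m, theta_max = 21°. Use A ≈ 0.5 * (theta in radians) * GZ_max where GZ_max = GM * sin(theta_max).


Formula: GZ_max = GM * sin(theta); Area = 0.5 * theta_rad * GZ_max
Step 1 — GZ_max = 0.31 * sin(21°) = 0.31 * 0.358368 = 0.111094 m
Step 2 — theta_rad = 21 * pi/180 = 0.366519 rad
Step 3 — Area = 0.5 * 0.366519 * 0.111094 ≈ 0.020359 m·rad (5 s.f.)

0.020359 m·rad


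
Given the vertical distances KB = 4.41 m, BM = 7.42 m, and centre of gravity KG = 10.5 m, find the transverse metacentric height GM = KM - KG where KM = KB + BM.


Formula: GM = KB + BM - KG
Step 1 — KM = KB + BM = 4.41 + 7.42 = 11.83 m
Step 2 — GM = KM - KG = 11.83 - 10.5 = 1.33 m

1.33 m


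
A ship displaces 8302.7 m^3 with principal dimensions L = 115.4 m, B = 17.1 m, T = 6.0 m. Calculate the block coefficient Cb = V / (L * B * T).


Formula: Cb = V / (L * B * T)
Step 1 — L * B * T = 115.4 * 17.1 * 6.0 = 11840.04 m^3
Step 2 — Cb = 8302.7 / 11840.04 ≈ 0.70124 (5 s.f.)

0.70124


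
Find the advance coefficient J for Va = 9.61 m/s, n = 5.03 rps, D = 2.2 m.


Formula: J = Va / (n * D)
Step 1 — n * D = 5.03 * 2.2 = 11.066
Step 2 — J = 9.61 / 11.066 ≈ 0.86843 (5 s.f.)

0.86843


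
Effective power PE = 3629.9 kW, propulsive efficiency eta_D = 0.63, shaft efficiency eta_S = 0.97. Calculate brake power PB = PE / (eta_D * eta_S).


Formula: PB = PE / (eta_D * eta_S)
Step 1 — combined efficiency = eta_D * eta_S = 0.63 * 0.97 = 0.6111
Step 2 — PB = 3629.9 / 0.6111 ≈ 5939.9 kW (5 s.f.)

5939.9 kW


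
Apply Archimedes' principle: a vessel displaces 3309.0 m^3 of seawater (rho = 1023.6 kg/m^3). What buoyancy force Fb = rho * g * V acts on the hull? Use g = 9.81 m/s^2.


Formula: Fb = rho * g * V
Substituting: Fb = 1023.6 * 9.81 * 3309.0
Intermediate: 1023.6 * 9.81 = 10041.516
Result: Fb = 10041.516 * 3309.0 ≈ 33227000 N (5 s.f.)

33227000 N


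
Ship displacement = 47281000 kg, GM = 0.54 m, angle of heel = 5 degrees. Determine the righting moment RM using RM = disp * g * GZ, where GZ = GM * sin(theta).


Formula: GZ = GM * sin(theta); RM = disp * g * GZ
Step 1 — GZ = 0.54 * sin(5°) = 0.54 * 0.087156 = 0.047064 m
Step 2 — RM = 47281000 * 9.81 * 0.047064 ≈ 21830000 N·m (5 s.f.)

21830000 N·m


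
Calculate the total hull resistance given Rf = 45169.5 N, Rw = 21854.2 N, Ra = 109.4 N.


Formula: Rt = Rf + Rw + Ra
Substituting: Rt = 45169.5 + 21854.2 + 109.4
Result: Rt = 67133.1 N

67133.1 N


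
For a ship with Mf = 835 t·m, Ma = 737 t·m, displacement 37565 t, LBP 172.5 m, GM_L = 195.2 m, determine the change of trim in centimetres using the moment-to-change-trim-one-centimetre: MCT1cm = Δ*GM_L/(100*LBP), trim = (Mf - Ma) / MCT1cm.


Formula: net trimming moment = Mf - Ma; MCT1cm = Δ*GM_L/(100*LBP); trim = net moment / MCT1cm
Step 1 — net trimming moment = 835 - 737 = 98 t·m
Step 2 — MCT1cm = 37565 * 195.2 / (100 * 172.5) = 425.0834 t·m/cm
Step 3 — trim = 98 / 425.0834 ≈ 0.23054 cm (5 s.f.)

0.23054 cm


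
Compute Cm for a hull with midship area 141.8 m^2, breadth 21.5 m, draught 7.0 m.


Formula: Cm = Am / (B * T)
Step 1 — B * T = 21.5 * 7.0 = 150.5 m^2
Step 2 — Cm = 141.8 / 150.5 ≈ 0.94219 (5 s.f.)

0.94219


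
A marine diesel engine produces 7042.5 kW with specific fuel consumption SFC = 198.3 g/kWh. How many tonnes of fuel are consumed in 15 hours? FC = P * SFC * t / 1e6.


Formula: FC (tonnes) = P * SFC * t / 1,000,000
Step 1 — P * SFC * t = 7042.5 * 198.3 * 15 = 20947916.25 g
Step 2 — FC (tonnes) = 20947916.25 / 1,000,000 ≈ 20.948 tonnes (5 s.f.)

20.948 tonnes


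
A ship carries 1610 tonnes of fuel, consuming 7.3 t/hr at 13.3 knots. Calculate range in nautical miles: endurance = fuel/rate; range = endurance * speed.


Formula: endurance = fuel / rate; range = endurance * speed
Step 1 — endurance = 1610 / 7.3 = 220.5479 hours
Step 2 — range = 220.5479 * 13.3 ≈ 2933.3 nautical miles (5 s.f.)

2933.3 NM


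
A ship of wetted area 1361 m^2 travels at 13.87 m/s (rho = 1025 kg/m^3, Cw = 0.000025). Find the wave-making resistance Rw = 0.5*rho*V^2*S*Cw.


Formula: Rw = 0.5 * rho * V^2 * S * Cw
Step 1 — V^2 = 13.87^2 = 192.3769
Step 2 — 0.5 * rho * V^2 = 0.5 * 1025 * 192.3769 = 98593.16125
Step 3 — Rw = 98593.16125 * 1361 * 0.000025 ≈ 3354.6 N (5 s.f.)

3354.6 N


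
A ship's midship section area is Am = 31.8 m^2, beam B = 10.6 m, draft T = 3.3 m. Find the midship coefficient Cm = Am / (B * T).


Formula: Cm = Am / (B * T)
Step 1 — B * T = 10.6 * 3.3 = 34.98 m^2
Step 2 — Cm = 31.8 / 34.98 ≈ 0.90909 (5 s.f.)

0.90909


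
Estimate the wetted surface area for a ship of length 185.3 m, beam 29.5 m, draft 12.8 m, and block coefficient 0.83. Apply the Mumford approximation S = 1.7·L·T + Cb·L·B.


Formula: S = 1.7*L*T + V/T with V = Cb*L*B*T, i.e. S = L * (1.7*T + Cb*B)
Step 1 — 1.7*T = 1.7 * 12.8 = 21.76 m
Step 2 — Cb*B = 0.83 * 29.5 = 24.485 m
Step 3 — 1.7*T + Cb*B = 21.76 + 24.485 = 46.245 m
Step 4 — S = 185.3 * 46.245 ≈ 8569.2 m^2 (5 s.f.)

8569.2 m^2


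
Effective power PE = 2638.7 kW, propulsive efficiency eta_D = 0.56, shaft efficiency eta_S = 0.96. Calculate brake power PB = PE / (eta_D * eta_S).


Formula: PB = PE / (eta_D * eta_S)
Step 1 — combined efficiency = eta_D * eta_S = 0.56 * 0.96 = 0.5376
Step 2 — PB = 2638.7 / 0.5376 ≈ 4908.3 kW (5 s.f.)

4908.3 kW


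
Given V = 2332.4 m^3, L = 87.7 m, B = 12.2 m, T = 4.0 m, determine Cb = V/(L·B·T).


Formula: Cb = V / (L * B * T)
Step 1 — L * B * T = 87.7 * 12.2 * 4.0 = 4279.76 m^3
Step 2 — Cb = 2332.4 / 4279.76 ≈ 0.54498 (5 s.f.)

0.54498


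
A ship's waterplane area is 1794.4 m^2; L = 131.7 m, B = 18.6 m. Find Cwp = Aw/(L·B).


Formula: Cwp = Aw / (L * B)
Step 1 — L * B = 131.7 * 18.6 = 2449.62 m^2
Step 2 — Cwp = 1794.4 / 2449.62 ≈ 0.73252 (5 s.f.)

0.73252


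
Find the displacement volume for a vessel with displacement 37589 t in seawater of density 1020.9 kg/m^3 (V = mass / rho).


Formula: V = mass / rho
Step 1 — convert tonnes to kg: 37589 t * 1000 = 37589000 kg
Step 2 — V = 37589000 / 1020.9 ≈ 36819 m^3 (5 s.f.)

36819 m^3


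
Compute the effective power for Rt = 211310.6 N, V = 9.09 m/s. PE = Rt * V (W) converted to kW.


Formula: PE = Rt * V / 1000 (kW)
Step 1 — PE (W) = 211310.6 * 9.09 = 1920813.354 W
Step 2 — PE (kW) = 1920813.354 / 1000 ≈ 1920.8 kW (5 s.f.)

1920.8 kW


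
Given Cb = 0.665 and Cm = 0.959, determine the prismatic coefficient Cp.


Formula: Cp = Cb / Cm
Substituting: Cp = 0.665 / 0.959
Result: Cp ≈ 0.69343 (5 s.f.)

0.69343


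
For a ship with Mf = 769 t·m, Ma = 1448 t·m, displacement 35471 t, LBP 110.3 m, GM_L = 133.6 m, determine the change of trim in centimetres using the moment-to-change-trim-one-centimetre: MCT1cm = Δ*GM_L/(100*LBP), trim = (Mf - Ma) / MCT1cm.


Formula: net trimming moment = Mf - Ma; MCT1cm = Δ*GM_L/(100*LBP); trim = net moment / MCT1cm
Step 1 — net trimming moment = 769 - 1448 = -679 t·m
Step 2 — MCT1cm = 35471 * 133.6 / (100 * 110.3) = 429.6397 t·m/cm
Step 3 — trim = -679 / 429.6397 ≈ -1.5804 cm (5 s.f.)

-1.5804 cm


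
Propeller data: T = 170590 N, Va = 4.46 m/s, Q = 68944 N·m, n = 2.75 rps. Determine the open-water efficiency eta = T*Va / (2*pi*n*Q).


Formula: eta = T * Va / (2 * pi * n * Q)
Step 1 — numerator = T * Va = 170590 * 4.46 = 760831.4
Step 2 — 2 * pi * n = 2 * pi * 2.75 = 17.27876
Step 3 — denominator = 17.27876 * 68944 = 1191266.83
Step 4 — eta = 760831.4 / 1191266.83 ≈ 0.63867 (5 s.f.)

0.63867


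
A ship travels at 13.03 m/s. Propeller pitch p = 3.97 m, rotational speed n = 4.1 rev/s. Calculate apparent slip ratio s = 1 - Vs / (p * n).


Formula: s = 1 - Vs / (p * n)
Step 1 — p * n = 3.97 * 4.1 = 16.277
Step 2 — Vs / (p*n) = 13.03 / 16.277 = 0.800516 (6 d.p.)
Step 3 — s = 1 - 0.800516 = 0.199484

0.199484


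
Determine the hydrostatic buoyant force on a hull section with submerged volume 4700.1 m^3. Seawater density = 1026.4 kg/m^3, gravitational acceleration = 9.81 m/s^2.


Formula: Fb = rho * g * V
Substituting: Fb = 1026.4 * 9.81 * 4700.1
Intermediate: 1026.4 * 9.81 = 10068.984
Result: Fb = 10068.984 * 4700.1 ≈ 47325000 N (5 s.f.)

47325000 N


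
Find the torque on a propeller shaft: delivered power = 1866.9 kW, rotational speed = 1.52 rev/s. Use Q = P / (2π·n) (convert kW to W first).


Formula: Q = P_W / (2 * pi * n)
Step 1 — P_W = 1866.9 kW * 1000 = 1866900.0 W
Step 2 — 2 * pi * n = 2 * pi * 1.52 = 9.550442
Step 3 — Q = 1866900.0 / 9.550442 ≈ 195480 N·m (5 s.f.)

195480 N·m


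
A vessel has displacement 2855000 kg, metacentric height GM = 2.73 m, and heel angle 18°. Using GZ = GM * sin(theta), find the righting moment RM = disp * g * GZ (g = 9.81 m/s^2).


Formula: GZ = GM * sin(theta); RM = disp * g * GZ
Step 1 — GZ = 2.73 * sin(18°) = 2.73 * 0.309017 = 0.843616 m
Step 2 — RM = 2855000 * 9.81 * 0.843616 ≈ 23628000 N·m (5 s.f.)

23628000 N·m


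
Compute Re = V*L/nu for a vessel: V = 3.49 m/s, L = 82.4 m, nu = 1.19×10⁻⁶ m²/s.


Formula: Re = V * L / nu
Step 1 — V * L = 3.49 * 82.4 = 287.576 m^2/s
Step 2 — Re = 287.576 / 1.19e-6 = 2.42e+08

2.42e+08


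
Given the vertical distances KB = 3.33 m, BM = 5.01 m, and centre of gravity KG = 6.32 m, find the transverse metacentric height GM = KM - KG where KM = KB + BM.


Formula: GM = KB + BM - KG
Step 1 — KM = KB + BM = 3.33 + 5.01 = 8.34 m
Step 2 — GM = KM - KG = 8.34 - 6.32 = 2.02 m

2.02 m


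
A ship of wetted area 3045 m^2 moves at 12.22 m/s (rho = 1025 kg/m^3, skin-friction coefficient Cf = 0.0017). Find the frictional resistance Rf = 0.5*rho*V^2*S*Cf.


Formula: Rf = 0.5 * rho * V^2 * S * Cf
Step 1 — V^2 = 12.22^2 = 149.3284
Step 2 — 0.5 * rho * V^2 = 0.5 * 1025 * 149.3284 = 76530.805
Step 3 — Rf = 76530.805 * 3045 * 0.0017 ≈ 396160 N (5 s.f.)

396160 N


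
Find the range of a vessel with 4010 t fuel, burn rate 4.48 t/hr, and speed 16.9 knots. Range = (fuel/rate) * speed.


Formula: endurance = fuel / rate; range = endurance * speed
Step 1 — endurance = 4010 / 4.48 = 895.0893 hours
Step 2 — range = 895.0893 * 16.9 ≈ 15127 nautical miles (5 s.f.)

15127 NM


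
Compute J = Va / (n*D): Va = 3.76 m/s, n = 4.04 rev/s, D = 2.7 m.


Formula: J = Va / (n * D)
Step 1 — n * D = 4.04 * 2.7 = 10.908
Step 2 — J = 3.76 / 10.908 ≈ 0.34470 (5 s.f.)

0.34470


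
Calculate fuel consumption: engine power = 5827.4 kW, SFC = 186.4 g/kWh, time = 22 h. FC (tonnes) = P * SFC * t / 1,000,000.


Formula: FC (tonnes) = P * SFC * t / 1,000,000
Step 1 — P * SFC * t = 5827.4 * 186.4 * 22 = 23897001.92 g
Step 2 — FC (tonnes) = 23897001.92 / 1,000,000 ≈ 23.897 tonnes (5 s.f.)

23.897 tonnes


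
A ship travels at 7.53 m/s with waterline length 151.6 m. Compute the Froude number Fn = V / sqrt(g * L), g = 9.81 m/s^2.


Formula: Fn = V / sqrt(g * L)
Step 1 — g * L = 9.81 * 151.6 = 1487.196
Step 2 — sqrt(g * L) = sqrt(1487.196) = 38.56418
Step 3 — Fn = 7.53 / 38.56418 ≈ 0.19526 (5 s.f.)

0.19526


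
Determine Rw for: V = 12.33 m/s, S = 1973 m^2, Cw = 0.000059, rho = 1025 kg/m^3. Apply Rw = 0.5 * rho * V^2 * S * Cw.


Formula: Rw = 0.5 * rho * V^2 * S * Cw
Step 1 — V^2 = 12.33^2 = 152.0289
Step 2 — 0.5 * rho * V^2 = 0.5 * 1025 * 152.0289 = 77914.81125
Step 3 — Rw = 77914.81125 * 1973 * 0.000059 ≈ 9069.8 N (5 s.f.)

9069.8 N


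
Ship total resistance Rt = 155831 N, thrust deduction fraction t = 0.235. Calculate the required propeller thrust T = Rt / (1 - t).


Formula: T = Rt / (1 - t)
Step 1 — (1 - t) = 1 - 0.235 = 0.765
Step 2 — T = 155831 / 0.765 ≈ 203700 N (5 s.f.)

203700 N


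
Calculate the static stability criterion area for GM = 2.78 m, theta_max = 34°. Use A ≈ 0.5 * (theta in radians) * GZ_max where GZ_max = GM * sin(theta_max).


Formula: GZ_max = GM * sin(theta); Area = 0.5 * theta_rad * GZ_max
Step 1 — GZ_max = 2.78 * sin(34°) = 2.78 * 0.559193 = 1.554557 m
Step 2 — theta_rad = 34 * pi/180 = 0.593412 rad
Step 3 — Area = 0.5 * 0.593412 * 1.554557 ≈ 0.46125 m·rad (5 s.f.)

0.46125 m·rad


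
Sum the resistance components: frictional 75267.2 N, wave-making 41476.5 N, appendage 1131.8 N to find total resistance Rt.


Formula: Rt = Rf + Rw + Ra
Substituting: Rt = 75267.2 + 41476.5 + 1131.8
Result: Rt = 117875.5 N

117875.5 N


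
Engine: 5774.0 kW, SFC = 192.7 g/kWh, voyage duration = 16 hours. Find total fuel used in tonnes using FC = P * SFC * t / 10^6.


Formula: FC (tonnes) = P * SFC * t / 1,000,000
Step 1 — P * SFC * t = 5774.0 * 192.7 * 16 = 17802396.8 g
Step 2 — FC (tonnes) = 17802396.8 / 1,000,000 ≈ 17.802 tonnes (5 s.f.)

17.802 tonnes
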